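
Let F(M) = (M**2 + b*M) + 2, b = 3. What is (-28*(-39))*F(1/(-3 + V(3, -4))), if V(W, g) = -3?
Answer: 5005/3 ≈ 1668.3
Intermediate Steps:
F(M) = 2 + M**2 + 3*M (F(M) = (M**2 + 3*M) + 2 = 2 + M**2 + 3*M)
(-28*(-39))*F(1/(-3 + V(3, -4))) = (-28*(-39))*(2 + (1/(-3 - 3))**2 + 3/(-3 - 3)) = 1092*(2 + (1/(-6))**2 + 3/(-6)) = 1092*(2 + (-1/6)**2 + 3*(-1/6)) = 1092*(2 + 1/36 - 1/2) = 1092*(55/36) = 5005/3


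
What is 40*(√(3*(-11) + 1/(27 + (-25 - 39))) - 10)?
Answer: -400 + 40*I*√45214/37 ≈ -400.0 + 229.88*I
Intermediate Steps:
40*(√(3*(-11) + 1/(27 + (-25 - 39))) - 10) = 40*(√(-33 + 1/(27 - 64)) - 10) = 40*(√(-33 + 1/(-37)) - 10) = 40*(√(-33 - 1/37) - 10) = 40*(√(-1222/37) - 10) = 40*(I*√45214/37 - 10) = 40*(-10 + I*√45214/37) = -400 + 40*I*√45214/37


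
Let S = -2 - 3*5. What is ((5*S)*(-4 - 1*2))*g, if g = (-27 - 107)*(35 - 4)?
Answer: -2118540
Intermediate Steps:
S = -17 (S = -2 - 15 = -17)
g = -4154 (g = -134*31 = -4154)
((5*S)*(-4 - 1*2))*g = ((5*(-17))*(-4 - 1*2))*(-4154) = -85*(-4 - 2)*(-4154) = -85*(-6)*(-4154) = 510*(-4154) = -2118540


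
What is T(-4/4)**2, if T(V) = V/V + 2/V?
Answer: 1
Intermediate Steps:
T(V) = 1 + 2/V
T(-4/4)**2 = ((2 - 4/4)/((-4/4)))**2 = ((2 - 4*1/4)/((-4*1/4)))**2 = ((2 - 1)/(-1))**2 = (-1*1)**2 = (-1)**2 = 1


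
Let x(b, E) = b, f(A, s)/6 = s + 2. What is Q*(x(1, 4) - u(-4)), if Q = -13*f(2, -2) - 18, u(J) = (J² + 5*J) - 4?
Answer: -162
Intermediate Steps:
f(A, s) = 12 + 6*s (f(A, s) = 6*(s + 2) = 6*(2 + s) = 12 + 6*s)
u(J) = -4 + J² + 5*J
Q = -18 (Q = -13*(12 + 6*(-2)) - 18 = -13*(12 - 12) - 18 = -13*0 - 18 = 0 - 18 = -18)
Q*(x(1, 4) - u(-4)) = -18*(1 - (-4 + (-4)² + 5*(-4))) = -18*(1 - (-4 + 16 - 20)) = -18*(1 - 1*(-8)) = -18*(1 + 8) = -18*9 = -162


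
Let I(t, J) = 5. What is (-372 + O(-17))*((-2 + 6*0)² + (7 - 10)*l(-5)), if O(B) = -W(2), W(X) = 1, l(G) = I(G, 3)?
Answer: 4103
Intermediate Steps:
l(G) = 5
O(B) = -1 (O(B) = -1*1 = -1)
(-372 + O(-17))*((-2 + 6*0)² + (7 - 10)*l(-5)) = (-372 - 1)*((-2 + 6*0)² + (7 - 10)*5) = -373*((-2 + 0)² - 3*5) = -373*((-2)² - 15) = -373*(4 - 15) = -373*(-11) = 4103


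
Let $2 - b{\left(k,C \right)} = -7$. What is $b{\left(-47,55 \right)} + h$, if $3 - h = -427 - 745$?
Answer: $1184$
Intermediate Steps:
$b{\left(k,C \right)} = 9$ ($b{\left(k,C \right)} = 2 - -7 = 2 + 7 = 9$)
$h = 1175$ ($h = 3 - \left(-427 - 745\right) = 3 - -1172 = 3 + 1172 = 1175$)
$b{\left(-47,55 \right)} + h = 9 + 1175 = 1184$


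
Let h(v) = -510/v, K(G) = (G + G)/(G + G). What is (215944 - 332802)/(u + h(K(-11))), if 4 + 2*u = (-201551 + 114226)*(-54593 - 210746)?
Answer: -233716/23170727151 ≈ -1.0087e-5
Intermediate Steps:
K(G) = 1 (K(G) = (2*G)/((2*G)) = (2*G)*(1/(2*G)) = 1)
u = 23170728171/2 (u = -2 + ((-201551 + 114226)*(-54593 - 210746))/2 = -2 + (-87325*(-265339))/2 = -2 + (1/2)*23170728175 = -2 + 23170728175/2 = 23170728171/2 ≈ 1.1585e+10)
(215944 - 332802)/(u + h(K(-11))) = (215944 - 332802)/(23170728171/2 - 510/1) = -116858/(23170728171/2 - 510*1) = -116858/(23170728171/2 - 510) = -116858/23170727151/2 = -116858*2/23170727151 = -233716/23170727151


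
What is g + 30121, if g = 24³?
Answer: 43945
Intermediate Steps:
g = 13824
g + 30121 = 13824 + 30121 = 43945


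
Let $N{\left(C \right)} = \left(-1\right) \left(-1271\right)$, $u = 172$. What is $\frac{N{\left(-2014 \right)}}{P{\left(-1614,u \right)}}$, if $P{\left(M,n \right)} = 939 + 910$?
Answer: $\frac{1271}{1849} \approx 0.6874$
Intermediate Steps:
$P{\left(M,n \right)} = 1849$
$N{\left(C \right)} = 1271$
$\frac{N{\left(-2014 \right)}}{P{\left(-1614,u \right)}} = \frac{1271}{1849}$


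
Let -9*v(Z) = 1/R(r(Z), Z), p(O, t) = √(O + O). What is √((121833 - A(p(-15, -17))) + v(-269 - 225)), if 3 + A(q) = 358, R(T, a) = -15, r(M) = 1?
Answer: √245992965/45 ≈ 348.54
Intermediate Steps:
p(O, t) = √2*√O (p(O, t) = √(2*O) = √2*√O)
A(q) = 355 (A(q) = -3 + 358 = 355)
v(Z) = 1/135 (v(Z) = -⅑/(-15) = -⅑*(-1/15) = 1/135)
√((121833 - A(p(-15, -17))) + v(-269 - 225)) = √((121833 - 1*355) + 1/135) = √((121833 - 355) + 1/135) = √(121478 + 1/135) = √(16399531/135) = √245992965/45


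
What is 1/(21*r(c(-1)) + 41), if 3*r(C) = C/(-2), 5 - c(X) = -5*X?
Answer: 1/41 ≈ 0.024390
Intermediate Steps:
c(X) = 5 + 5*X (c(X) = 5 - (-5)*X = 5 + 5*X)
r(C) = -C/6 (r(C) = (C/(-2))/3 = (C*(-½))/3 = (-C/2)/3 = -C/6)
1/(21*r(c(-1)) + 41) = 1/(21*(-(5 + 5*(-1))/6) + 41) = 1/(21*(-(5 - 5)/6) + 41) = 1/(21*(-⅙*0) + 41) = 1/(21*0 + 41) = 1/(0 + 41) = 1/41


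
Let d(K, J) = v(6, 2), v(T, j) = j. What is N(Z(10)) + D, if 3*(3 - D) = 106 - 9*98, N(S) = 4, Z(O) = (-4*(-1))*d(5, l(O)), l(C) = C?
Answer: 797/3 ≈ 265.67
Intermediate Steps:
d(K, J) = 2
Z(O) = 8 (Z(O) = -4*(-1)*2 = 4*2 = 8)
D = 785/3 (D = 3 - (106 - 9*98)/3 = 3 - (106 - 882)/3 = 3 - 1/3*(-776) = 3 + 776/3 = 785/3 ≈ 261.67)
N(Z(10)) + D = 4 + 785/3 = 797/3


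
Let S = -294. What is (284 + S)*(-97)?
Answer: 970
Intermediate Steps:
(284 + S)*(-97) = (284 - 294)*(-97) = -10*(-97) = 970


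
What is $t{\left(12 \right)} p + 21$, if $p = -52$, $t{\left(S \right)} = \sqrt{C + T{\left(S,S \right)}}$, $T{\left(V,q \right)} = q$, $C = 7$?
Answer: $21 - 52 \sqrt{19} \approx -205.66$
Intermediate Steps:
$t{\left(S \right)} = \sqrt{7 + S}$
$t{\left(12 \right)} p + 21 = \sqrt{7 + 12} \left(-52\right) + 21 = \sqrt{19} \left(-52\right) + 21 = - 52 \sqrt{19} + 21 = 21 - 52 \sqrt{19}$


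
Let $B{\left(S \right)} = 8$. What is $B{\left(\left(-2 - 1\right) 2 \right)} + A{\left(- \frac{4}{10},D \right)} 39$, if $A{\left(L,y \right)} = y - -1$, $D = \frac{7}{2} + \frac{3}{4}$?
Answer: $\frac{851}{4} \approx 212.75$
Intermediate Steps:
$D = \frac{17}{4}$ ($D = 7 \cdot \frac{1}{2} + 3 \cdot \frac{1}{4} = \frac{7}{2} + \frac{3}{4} = \frac{17}{4} \approx 4.25$)
$A{\left(L,y \right)} = 1 + y$ ($A{\left(L,y \right)} = y + 1 = 1 + y$)
$B{\left(\left(-2 - 1\right) 2 \right)} + A{\left(- \frac{4}{10},D \right)} 39 = 8 + \left(1 + \frac{17}{4}\right) 39 = 8 + \frac{21}{4} \cdot 39 = 8 + \frac{819}{4} = \frac{851}{4}$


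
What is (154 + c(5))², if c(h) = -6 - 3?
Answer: 21025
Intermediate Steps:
c(h) = -9
(154 + c(5))² = (154 - 9)² = 145² = 21025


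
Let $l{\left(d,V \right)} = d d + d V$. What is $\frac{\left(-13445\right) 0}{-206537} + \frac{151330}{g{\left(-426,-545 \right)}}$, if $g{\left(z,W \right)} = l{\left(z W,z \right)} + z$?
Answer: $\frac{75665}{26902002027} \approx 2.8126 \cdot 10^{-6}$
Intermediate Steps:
$l{\left(d,V \right)} = d^{2} + V d$
$g{\left(z,W \right)} = z + W z \left(z + W z\right)$ ($g{\left(z,W \right)} = z W \left(z + z W\right) + z = W z \left(z + W z\right) + z = z + W z \left(z + W z\right)$)
$\frac{\left(-13445\right) 0}{-206537} + \frac{151330}{g{\left(-426,-545 \right)}} = \frac{\left(-13445\right) 0}{-206537} + \frac{151330}{\left(-426\right) \left(1 - - 232170 \left(1 - 545\right)\right)} = 0 \left(- \frac{1}{206537}\right) + \frac{151330}{\left(-426\right) \left(1 - \left(-232170\right) \left(-544\right)\right)} = 0 + \frac{151330}{\left(-426\right) \left(1 - 126300480\right)} = 0 + \frac{151330}{\left(-426\right) \left(-126300479\right)} = 0 + \frac{151330}{53804004054} = 0 + 151330 \cdot \frac{1}{53804004054} = 0 + \frac{75665}{26902002027} = \frac{75665}{26902002027}$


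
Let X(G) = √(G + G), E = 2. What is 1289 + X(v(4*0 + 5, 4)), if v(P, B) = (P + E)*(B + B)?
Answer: 1289 + 4*√7 ≈ 1299.6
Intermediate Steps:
v(P, B) = 2*B*(2 + P) (v(P, B) = (P + 2)*(B + B) = (2 + P)*(2*B) = 2*B*(2 + P))
X(G) = √2*√G (X(G) = √(2*G) = √2*√G)
1289 + X(v(4*0 + 5, 4)) = 1289 + √2*√(2*4*(2 + (4*0 + 5))) = 1289 + √2*√(2*4*(2 + (0 + 5))) = 1289 + √2*√(2*4*(2 + 5)) = 1289 + √2*√(2*4*7) = 1289 + √2*√56 = 1289 + √2*(2*√14) = 1289 + 4*√7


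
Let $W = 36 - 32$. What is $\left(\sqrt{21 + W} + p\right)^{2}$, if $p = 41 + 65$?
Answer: $12321$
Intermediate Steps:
$p = 106$
$W = 4$ ($W = 36 - 32 = 4$)
$\left(\sqrt{21 + W} + p\right)^{2} = \left(\sqrt{21 + 4} + 106\right)^{2} = \left(\sqrt{25} + 106\right)^{2} = \left(5 + 106\right)^{2} = 111^{2} = 12321$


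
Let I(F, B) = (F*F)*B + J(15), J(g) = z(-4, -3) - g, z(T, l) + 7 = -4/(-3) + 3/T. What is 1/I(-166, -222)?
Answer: -12/73409441 ≈ -1.6347e-7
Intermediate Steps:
z(T, l) = -17/3 + 3/T (z(T, l) = -7 + (-4/(-3) + 3/T) = -7 + (-4*(-1/3) + 3/T) = -7 + (4/3 + 3/T) = -17/3 + 3/T)
J(g) = -77/12 - g (J(g) = (-17/3 + 3/(-4)) - g = (-17/3 + 3*(-1/4)) - g = (-17/3 - 3/4) - g = -77/12 - g)
I(F, B) = -257/12 + B*F**2 (I(F, B) = (F*F)*B + (-77/12 - 1*15) = F**2*B + (-77/12 - 15) = B*F**2 - 257/12 = -257/12 + B*F**2)
1/I(-166, -222) = 1/(-257/12 - 222*(-166)**2) = 1/(-257/12 - 222*27556) = 1/(-257/12 - 6117432) = 1/(-73409441/12) = -12/73409441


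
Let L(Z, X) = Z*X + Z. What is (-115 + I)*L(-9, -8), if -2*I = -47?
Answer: -11529/2 ≈ -5764.5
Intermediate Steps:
L(Z, X) = Z + X*Z (L(Z, X) = X*Z + Z = Z + X*Z)
I = 47/2 (I = -½*(-47) = 47/2 ≈ 23.500)
(-115 + I)*L(-9, -8) = (-115 + 47/2)*(-9*(1 - 8)) = -(-1647)*(-7)/2 = -183/2*63 = -11529/2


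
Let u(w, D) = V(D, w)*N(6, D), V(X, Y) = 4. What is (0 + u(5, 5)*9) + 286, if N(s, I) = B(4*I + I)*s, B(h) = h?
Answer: 5686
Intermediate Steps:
N(s, I) = 5*I*s (N(s, I) = (4*I + I)*s = (5*I)*s = 5*I*s)
u(w, D) = 120*D (u(w, D) = 4*(5*D*6) = 4*(30*D) = 120*D)
(0 + u(5, 5)*9) + 286 = (0 + (120*5)*9) + 286 = (0 + 600*9) + 286 = (0 + 5400) + 286 = 5400 + 286 = 5686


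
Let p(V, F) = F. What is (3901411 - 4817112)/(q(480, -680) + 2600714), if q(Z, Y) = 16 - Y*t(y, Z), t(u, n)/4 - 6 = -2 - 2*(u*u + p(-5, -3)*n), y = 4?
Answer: -915701/10358170 ≈ -0.088404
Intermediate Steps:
t(u, n) = 16 - 8*u² + 24*n (t(u, n) = 24 + 4*(-2 - 2*(u*u - 3*n)) = 24 + 4*(-2 - 2*(u² - 3*n)) = 24 + 4*(-2 + (-2*u² + 6*n)) = 24 + 4*(-2 - 2*u² + 6*n) = 24 + (-8 - 8*u² + 24*n) = 16 - 8*u² + 24*n)
q(Z, Y) = 16 - Y*(-112 + 24*Z) (q(Z, Y) = 16 - Y*(16 - 8*4² + 24*Z) = 16 - Y*(16 - 8*16 + 24*Z) = 16 - Y*(16 - 128 + 24*Z) = 16 - Y*(-112 + 24*Z))
(3901411 - 4817112)/(q(480, -680) + 2600714) = (3901411 - 4817112)/((16 + 8*(-680)*(14 - 3*480)) + 2600714) = -915701/((16 + 8*(-680)*(14 - 1440)) + 2600714) = -915701/((16 + 8*(-680)*(-1426)) + 2600714) = -915701/((16 + 7757440) + 2600714) = -915701/(7757456 + 2600714) = -915701/10358170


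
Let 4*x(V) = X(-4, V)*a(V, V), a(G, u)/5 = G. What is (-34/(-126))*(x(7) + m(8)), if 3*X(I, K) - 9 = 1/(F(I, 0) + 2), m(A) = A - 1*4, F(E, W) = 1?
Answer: 4777/567 ≈ 8.4250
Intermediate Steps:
a(G, u) = 5*G
m(A) = -4 + A (m(A) = A - 4 = -4 + A)
X(I, K) = 28/9 (X(I, K) = 3 + 1/(3*(1 + 2)) = 3 + (⅓)/3 = 3 + (⅓)*(⅓) = 3 + ⅑ = 28/9)
x(V) = 35*V/9 (x(V) = (28*(5*V)/9)/4 = (140*V/9)/4 = 35*V/9)
(-34/(-126))*(x(7) + m(8)) = (-34/(-126))*((35/9)*7 + (-4 + 8)) = (-34*(-1/126))*(245/9 + 4) = (17/63)*(281/9) = 4777/567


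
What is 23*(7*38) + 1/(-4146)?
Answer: 25365227/4146 ≈ 6118.0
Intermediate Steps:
23*(7*38) + 1/(-4146) = 23*266 - 1/4146 = 6118 - 1/4146 = 25365227/4146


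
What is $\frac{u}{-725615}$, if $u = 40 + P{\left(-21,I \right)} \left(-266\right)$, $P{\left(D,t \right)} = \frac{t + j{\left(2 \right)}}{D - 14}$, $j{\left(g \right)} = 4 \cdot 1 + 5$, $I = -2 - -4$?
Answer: $- \frac{618}{3628075} \approx -0.00017034$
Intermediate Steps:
$I = 2$ ($I = -2 + 4 = 2$)
$j{\left(g \right)} = 9$ ($j{\left(g \right)} = 4 + 5 = 9$)
$P{\left(D,t \right)} = \frac{9 + t}{-14 + D}$ ($P{\left(D,t \right)} = \frac{t + 9}{D - 14} = \frac{9 + t}{-14 + D}$)
$u = \frac{618}{5}$ ($u = 40 + \frac{9 + 2}{-14 - 21} \left(-266\right) = 40 + \frac{1}{-35} \cdot 11 \left(-266\right) = 40 + \left(- \frac{1}{35}\right) 11 \left(-266\right) = 40 - - \frac{418}{5} = 40 + \frac{418}{5} = \frac{618}{5} \approx 123.6$)
$\frac{u}{-725615} = \frac{618}{5 \left(-725615\right)} = \frac{618}{5} \left(- \frac{1}{725615}\right) = - \frac{618}{3628075}$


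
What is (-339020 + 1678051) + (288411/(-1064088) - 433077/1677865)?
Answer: 796899887586098143/595132004040 ≈ 1.3390e+6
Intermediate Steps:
(-339020 + 1678051) + (288411/(-1064088) - 433077/1677865) = 1339031 + (288411*(-1/1064088) - 433077*1/1677865) = 1339031 + (-96137/354696 - 433077/1677865) = 1339031 - 314915587097/595132004040 = 796899887586098143/595132004040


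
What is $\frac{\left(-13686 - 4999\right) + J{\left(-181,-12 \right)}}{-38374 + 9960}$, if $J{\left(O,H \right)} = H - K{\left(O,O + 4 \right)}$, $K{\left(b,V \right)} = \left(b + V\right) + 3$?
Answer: $\frac{9171}{14207} \approx 0.64553$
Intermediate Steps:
$K{\left(b,V \right)} = 3 + V + b$ ($K{\left(b,V \right)} = \left(V + b\right) + 3 = 3 + V + b$)
$J{\left(O,H \right)} = -7 + H - 2 O$ ($J{\left(O,H \right)} = H - \left(3 + \left(O + 4\right) + O\right) = H - \left(3 + \left(4 + O\right) + O\right) = H - \left(7 + 2 O\right) = -7 + H - 2 O$)
$\frac{\left(-13686 - 4999\right) + J{\left(-181,-12 \right)}}{-38374 + 9960} = \frac{\left(-13686 - 4999\right) - -343}{-38374 + 9960} = \frac{\left(-13686 - 4999\right) - -343}{-28414} = \left(-18685 + 343\right) \left(- \frac{1}{28414}\right) = \left(-18342\right) \left(- \frac{1}{28414}\right) = \frac{9171}{14207}$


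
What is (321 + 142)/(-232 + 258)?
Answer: 463/26 ≈ 17.808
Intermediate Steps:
(321 + 142)/(-232 + 258) = 463/26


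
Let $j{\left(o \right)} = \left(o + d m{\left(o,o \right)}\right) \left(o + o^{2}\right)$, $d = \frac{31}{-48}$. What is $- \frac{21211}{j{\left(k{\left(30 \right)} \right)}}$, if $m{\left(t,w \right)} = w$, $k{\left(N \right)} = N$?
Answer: $- \frac{84844}{39525} \approx -2.1466$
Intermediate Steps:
$d = - \frac{31}{48}$ ($d = 31 \left(- \frac{1}{48}\right) = - \frac{31}{48} \approx -0.64583$)
$j{\left(o \right)} = \frac{17 o \left(o + o^{2}\right)}{48}$ ($j{\left(o \right)} = \left(o - \frac{31 o}{48}\right) \left(o + o^{2}\right) = \frac{17 o}{48} \left(o + o^{2}\right) = \frac{17 o \left(o + o^{2}\right)}{48}$)
$- \frac{21211}{j{\left(k{\left(30 \right)} \right)}} = - \frac{21211}{\frac{17}{48} \cdot 30^{2} \left(1 + 30\right)} = - \frac{21211}{\frac{17}{48} \cdot 900 \cdot 31} = - \frac{21211}{\frac{39525}{4}} = \left(-21211\right) \frac{4}{39525} = - \frac{84844}{39525}$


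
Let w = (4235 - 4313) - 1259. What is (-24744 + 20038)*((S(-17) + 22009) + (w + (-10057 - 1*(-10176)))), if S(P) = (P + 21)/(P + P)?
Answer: -1663312170/17 ≈ -9.7842e+7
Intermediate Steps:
w = -1337 (w = -78 - 1259 = -1337)
S(P) = (21 + P)/(2*P) (S(P) = (21 + P)/((2*P)) = (21 + P)*(1/(2*P)) = (21 + P)/(2*P))
(-24744 + 20038)*((S(-17) + 22009) + (w + (-10057 - 1*(-10176)))) = (-24744 + 20038)*(((1/2)*(21 - 17)/(-17) + 22009) + (-1337 + (-10057 - 1*(-10176)))) = -4706*(((1/2)*(-1/17)*4 + 22009) + (-1337 + (-10057 + 10176))) = -4706*((-2/17 + 22009) + (-1337 + 119)) = -4706*(374151/17 - 1218) = -4706*353445/17 = -1663312170/17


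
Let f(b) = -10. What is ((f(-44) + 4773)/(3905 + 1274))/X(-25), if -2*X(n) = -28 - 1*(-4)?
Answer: 4763/62148 ≈ 0.076640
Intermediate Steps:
X(n) = 12 (X(n) = -(-28 - 1*(-4))/2 = -(-28 + 4)/2 = -½*(-24) = 12)
((f(-44) + 4773)/(3905 + 1274))/X(-25) = ((-10 + 4773)/(3905 + 1274))/12 = (4763/5179)*(1/12) = 4763/62148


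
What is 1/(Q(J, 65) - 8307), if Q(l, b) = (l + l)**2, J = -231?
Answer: 1/205137 ≈ 4.8748e-6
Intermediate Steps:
Q(l, b) = 4*l**2 (Q(l, b) = (2*l)**2 = 4*l**2)
1/(Q(J, 65) - 8307) = 1/(4*(-231)**2 - 8307) = 1/(4*53361 - 8307) = 1/(213444 - 8307) = 1/205137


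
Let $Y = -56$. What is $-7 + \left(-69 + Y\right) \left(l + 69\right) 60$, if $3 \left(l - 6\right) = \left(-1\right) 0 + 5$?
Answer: $-575007$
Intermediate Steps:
$l = \frac{23}{3}$ ($l = 6 + \frac{\left(-1\right) 0 + 5}{3} = 6 + \frac{0 + 5}{3} = 6 + \frac{1}{3} \cdot 5 = 6 + \frac{5}{3} = \frac{23}{3} \approx 7.6667$)
$-7 + \left(-69 + Y\right) \left(l + 69\right) 60 = -7 + \left(-69 - 56\right) \left(\frac{23}{3} + 69\right) 60 = -7 + \left(-125\right) \frac{230}{3} \cdot 60 = -7 - 575000 = -575007$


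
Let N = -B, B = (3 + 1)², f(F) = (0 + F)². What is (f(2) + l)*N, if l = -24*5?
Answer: 1856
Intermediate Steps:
f(F) = F²
B = 16 (B = 4² = 16)
l = -120 (l = -6*20 = -120)
N = -16 (N = -1*16 = -16)
(f(2) + l)*N = (2² - 120)*(-16) = (4 - 120)*(-16) = -116*(-16) = 1856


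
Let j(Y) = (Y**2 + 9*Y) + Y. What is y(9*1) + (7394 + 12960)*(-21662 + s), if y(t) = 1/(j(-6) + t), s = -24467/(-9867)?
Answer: -21749723345279/49335 ≈ -4.4086e+8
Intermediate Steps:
s = 24467/9867 (s = -24467*(-1/9867) = 24467/9867 ≈ 2.4797)
j(Y) = Y**2 + 10*Y
y(t) = 1/(-24 + t) (y(t) = 1/(-6*(10 - 6) + t) = 1/(-6*4 + t) = 1/(-24 + t))
y(9*1) + (7394 + 12960)*(-21662 + s) = 1/(-24 + 9*1) + (7394 + 12960)*(-21662 + 24467/9867) = 1/(-24 + 9) + 20354*(-213714487/9867) = 1/(-15) - 4349944668398/9867 = -1/15 - 4349944668398/9867 = -21749723345279/49335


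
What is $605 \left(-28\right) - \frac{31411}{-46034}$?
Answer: $- \frac{779784549}{46034} \approx -16939.0$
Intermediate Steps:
$605 \left(-28\right) - \frac{31411}{-46034} = -16940 - 31411 \left(- \frac{1}{46034}\right) = -16940 - - \frac{31411}{46034} = -16940 + \frac{31411}{46034} = - \frac{779784549}{46034}$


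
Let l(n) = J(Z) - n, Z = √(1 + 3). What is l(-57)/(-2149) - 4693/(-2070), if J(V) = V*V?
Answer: 9958987/4448430 ≈ 2.2388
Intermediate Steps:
Z = 2 (Z = √4 = 2)
J(V) = V²
l(n) = 4 - n (l(n) = 2² - n = 4 - n)
l(-57)/(-2149) - 4693/(-2070) = (4 - 1*(-57))/(-2149) - 4693/(-2070) = (4 + 57)*(-1/2149) - 4693*(-1/2070) = 61*(-1/2149) + 4693/2070 = -61/2149 + 4693/2070 = 9958987/4448430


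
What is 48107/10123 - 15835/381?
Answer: -141968938/3856863 ≈ -36.809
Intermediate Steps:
48107/10123 - 15835/381 = -141968938/3856863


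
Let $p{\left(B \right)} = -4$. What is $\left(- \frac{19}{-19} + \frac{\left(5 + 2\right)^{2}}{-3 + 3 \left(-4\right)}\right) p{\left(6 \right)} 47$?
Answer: $\frac{6392}{15} \approx 426.13$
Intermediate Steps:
$\left(- \frac{19}{-19} + \frac{\left(5 + 2\right)^{2}}{-3 + 3 \left(-4\right)}\right) p{\left(6 \right)} 47 = \left(- \frac{19}{-19} + \frac{\left(5 + 2\right)^{2}}{-3 + 3 \left(-4\right)}\right) \left(-4\right) 47 = \left(\left(-19\right) \left(- \frac{1}{19}\right) + \frac{7^{2}}{-3 - 12}\right) \left(-4\right) 47 = \left(1 + \frac{49}{-15}\right) \left(-4\right) 47 = \left(1 + 49 \left(- \frac{1}{15}\right)\right) \left(-4\right) 47 = \left(1 - \frac{49}{15}\right) \left(-4\right) 47 = \left(- \frac{34}{15}\right) \left(-4\right) 47 = \frac{136}{15} \cdot 47 = \frac{6392}{15}$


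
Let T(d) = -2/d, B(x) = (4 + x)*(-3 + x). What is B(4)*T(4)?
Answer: -4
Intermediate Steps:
B(x) = (-3 + x)*(4 + x)
B(4)*T(4) = (-12 + 4 + 4²)*(-2/4) = (-12 + 4 + 16)*(-2*¼) = 8*(-½) = -4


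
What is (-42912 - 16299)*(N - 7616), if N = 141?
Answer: 442602225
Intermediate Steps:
(-42912 - 16299)*(N - 7616) = (-42912 - 16299)*(141 - 7616) = -59211*(-7475) = 442602225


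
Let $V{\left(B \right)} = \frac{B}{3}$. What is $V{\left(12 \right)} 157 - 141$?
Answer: $487$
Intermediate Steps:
$V{\left(B \right)} = \frac{B}{3}$ ($V{\left(B \right)} = B \frac{1}{3} = \frac{B}{3}$)
$V{\left(12 \right)} 157 - 141 = \frac{1}{3} \cdot 12 \cdot 157 - 141 = 4 \cdot 157 - 141 = 628 - 141 = 487$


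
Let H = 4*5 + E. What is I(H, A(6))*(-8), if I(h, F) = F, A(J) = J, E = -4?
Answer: -48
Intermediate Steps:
H = 16 (H = 4*5 - 4 = 20 - 4 = 16)
I(H, A(6))*(-8) = 6*(-8) = -48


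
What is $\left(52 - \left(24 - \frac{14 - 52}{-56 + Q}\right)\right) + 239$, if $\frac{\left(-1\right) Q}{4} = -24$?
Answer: $\frac{5321}{20} \approx 266.05$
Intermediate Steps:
$Q = 96$ ($Q = \left(-4\right) \left(-24\right) = 96$)
$\left(52 - \left(24 - \frac{14 - 52}{-56 + Q}\right)\right) + 239 = \left(52 - \left(24 - \frac{14 - 52}{-56 + 96}\right)\right) + 239 = \left(52 - \left(24 + \frac{38}{40}\right)\right) + 239 = \left(52 - \frac{499}{20}\right) + 239 = \frac{541}{20} + 239 = \frac{5321}{20}$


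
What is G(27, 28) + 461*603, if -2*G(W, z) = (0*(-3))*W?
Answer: 277983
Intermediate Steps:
G(W, z) = 0 (G(W, z) = -0*(-3)*W/2 = -0*W = -½*0 = 0)
G(27, 28) + 461*603 = 0 + 461*603 = 0 + 277983 = 277983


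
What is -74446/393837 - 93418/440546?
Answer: -34794176191/86751657501 ≈ -0.40108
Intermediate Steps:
-74446/393837 - 93418/440546 = -74446*1/393837 - 93418*1/440546 = -74446/393837 - 46709/220273 = -34794176191/86751657501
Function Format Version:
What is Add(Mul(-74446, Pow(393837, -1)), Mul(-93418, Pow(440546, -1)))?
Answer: Rational(-34794176191, 86751657501) ≈ -0.40108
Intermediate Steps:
Add(Mul(-74446, Pow(393837, -1)), Mul(-93418, Pow(440546, -1))) = Add(Mul(-74446, Rational(1, 393837)), Mul(-93418, Rational(1, 440546))) = Add(Rational(-74446, 393837), Rational(-46709, 220273)) = Rational(-34794176191, 86751657501)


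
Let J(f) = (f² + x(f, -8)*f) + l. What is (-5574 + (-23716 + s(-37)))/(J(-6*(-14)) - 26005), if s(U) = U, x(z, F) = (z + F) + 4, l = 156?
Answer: 29327/12073 ≈ 2.4291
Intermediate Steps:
x(z, F) = 4 + F + z (x(z, F) = (F + z) + 4 = 4 + F + z)
J(f) = 156 + f² + f*(-4 + f) (J(f) = (f² + (4 - 8 + f)*f) + 156 = (f² + (-4 + f)*f) + 156 = (f² + f*(-4 + f)) + 156 = 156 + f² + f*(-4 + f))
(-5574 + (-23716 + s(-37)))/(J(-6*(-14)) - 26005) = (-5574 + (-23716 - 37))/((156 + (-6*(-14))² + (-6*(-14))*(-4 - 6*(-14))) - 26005) = (-5574 - 23753)/((156 + 84² + 84*(-4 + 84)) - 26005) = -29327/((156 + 7056 + 84*80) - 26005) = -29327/((156 + 7056 + 6720) - 26005) = -29327/(13932 - 26005) = -29327/(-12073) = -29327*(-1/12073) = 29327/12073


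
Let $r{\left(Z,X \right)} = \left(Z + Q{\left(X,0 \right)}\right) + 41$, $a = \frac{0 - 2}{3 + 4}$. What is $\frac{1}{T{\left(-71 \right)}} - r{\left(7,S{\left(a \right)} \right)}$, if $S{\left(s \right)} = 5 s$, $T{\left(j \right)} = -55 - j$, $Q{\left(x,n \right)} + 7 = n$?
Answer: $- \frac{655}{16} \approx -40.938$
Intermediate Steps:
$Q{\left(x,n \right)} = -7 + n$
$a = - \frac{2}{7} \approx -0.28571$
$r{\left(Z,X \right)} = 34 + Z$ ($r{\left(Z,X \right)} = \left(Z + \left(-7 + 0\right)\right) + 41 = \left(Z - 7\right) + 41 = \left(-7 + Z\right) + 41 = 34 + Z$)
$\frac{1}{T{\left(-71 \right)}} - r{\left(7,S{\left(a \right)} \right)} = \frac{1}{-55 - -71} - \left(34 + 7\right) = \frac{1}{-55 + 71} - 41 = \frac{1}{16} - 41 = - \frac{655}{16}$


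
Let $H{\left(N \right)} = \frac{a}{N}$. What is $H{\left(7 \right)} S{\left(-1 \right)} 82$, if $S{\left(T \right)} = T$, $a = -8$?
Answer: $\frac{656}{7} \approx 93.714$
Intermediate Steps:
$H{\left(N \right)} = - \frac{8}{N}$
$H{\left(7 \right)} S{\left(-1 \right)} 82 = - \frac{8}{7} \left(-1\right) 82 = \left(-8\right) \frac{1}{7} \left(-1\right) 82 = \left(- \frac{8}{7}\right) \left(-1\right) 82 = \frac{8}{7} \cdot 82 = \frac{656}{7}$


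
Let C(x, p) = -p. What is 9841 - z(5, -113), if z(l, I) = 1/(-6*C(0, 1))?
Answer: 59045/6 ≈ 9840.8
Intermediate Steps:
z(l, I) = ⅙ (z(l, I) = 1/(-(-6)) = 1/(-6*(-1)) = 1/6 = ⅙)
9841 - z(5, -113) = 9841 - 1*⅙ = 9841 - ⅙ = 59045/6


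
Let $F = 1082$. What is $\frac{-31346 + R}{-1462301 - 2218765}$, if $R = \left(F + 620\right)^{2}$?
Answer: $- \frac{1432729}{1840533} \approx -0.77843$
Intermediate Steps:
$R = 2896804$ ($R = \left(1082 + 620\right)^{2} = 1702^{2} = 2896804$)
$\frac{-31346 + R}{-1462301 - 2218765} = \frac{-31346 + 2896804}{-1462301 - 2218765} = \frac{2865458}{-3681066} = 2865458 \left(- \frac{1}{3681066}\right) = - \frac{1432729}{1840533}$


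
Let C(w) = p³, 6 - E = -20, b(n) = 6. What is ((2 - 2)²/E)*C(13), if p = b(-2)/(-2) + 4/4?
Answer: 0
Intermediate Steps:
p = -2 (p = 6/(-2) + 4/4 = 6*(-½) + 4*(¼) = -3 + 1 = -2)
E = 26 (E = 6 - 1*(-20) = 6 + 20 = 26)
C(w) = -8 (C(w) = (-2)³ = -8)
((2 - 2)²/E)*C(13) = ((2 - 2)²/26)*(-8) = (0²*(1/26))*(-8) = (0*(1/26))*(-8) = 0*(-8) = 0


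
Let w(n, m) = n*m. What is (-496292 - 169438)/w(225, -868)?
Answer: 7397/2170 ≈ 3.4088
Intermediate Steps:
w(n, m) = m*n
(-496292 - 169438)/w(225, -868) = (-496292 - 169438)/((-868*225)) = -665730/(-195300) = -665730*(-1/195300) = 7397/2170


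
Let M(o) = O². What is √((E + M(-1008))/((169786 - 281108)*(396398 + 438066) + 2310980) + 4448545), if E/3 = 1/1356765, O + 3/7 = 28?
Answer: √2671615364750442715195733326291760638485/24506312778217165 ≈ 2109.2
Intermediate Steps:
O = 193/7 (O = -3/7 + 28 = 193/7 ≈ 27.571)
M(o) = 37249/49 (M(o) = (193/7)² = 37249/49)
E = 1/452255 (E = 3/1356765 = 3*(1/1356765) = 1/452255 ≈ 2.2111e-6)
√((E + M(-1008))/((169786 - 281108)*(396398 + 438066) + 2310980) + 4448545) = √((1/452255 + 37249/49)/((169786 - 281108)*(396398 + 438066) + 2310980) + 4448545) = √(16846046544/(22160495*(-111322*834464 + 2310980)) + 4448545) = √(16846046544/(22160495*(-92894201408 + 2310980)) + 4448545) = √((16846046544/22160495)/(-92891890428) + 4448545) = √((16846046544/22160495)*(-1/92891890428) + 4448545) = √(-1403837212/171544189447520155 + 4448545) = √(763122046245817144087263/171544189447520155) = √2671615364750442715195733326291760638485/24506312778217165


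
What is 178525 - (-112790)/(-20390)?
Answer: 364001196/2039 ≈ 1.7852e+5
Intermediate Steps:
178525 - (-112790)/(-20390) = 178525 - (-112790)*(-1)/20390 = 178525 - 1*11279/2039 = 178525 - 11279/2039 = 364001196/2039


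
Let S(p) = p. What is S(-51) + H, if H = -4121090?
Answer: -4121141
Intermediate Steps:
S(-51) + H = -51 - 4121090 = -4121141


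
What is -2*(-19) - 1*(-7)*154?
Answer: 1116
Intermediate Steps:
-2*(-19) - 1*(-7)*154 = 38 + 7*154 = 38 + 1078 = 1116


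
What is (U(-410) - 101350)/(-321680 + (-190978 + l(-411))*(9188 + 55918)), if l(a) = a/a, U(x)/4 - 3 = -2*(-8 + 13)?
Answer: 50689/6217035121 ≈ 8.1532e-6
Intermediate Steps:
U(x) = -28 (U(x) = 12 + 4*(-2*(-8 + 13)) = 12 + 4*(-2*5) = 12 + 4*(-10) = 12 - 40 = -28)
l(a) = 1
(U(-410) - 101350)/(-321680 + (-190978 + l(-411))*(9188 + 55918)) = (-28 - 101350)/(-321680 + (-190978 + 1)*(9188 + 55918)) = -101378/(-321680 - 190977*65106) = -101378/(-321680 - 12433748562) = -101378/(-12434070242) = -101378*(-1/12434070242) = 50689/6217035121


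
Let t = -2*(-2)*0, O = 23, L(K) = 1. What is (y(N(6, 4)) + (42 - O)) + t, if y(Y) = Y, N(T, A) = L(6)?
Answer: 20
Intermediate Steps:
N(T, A) = 1
t = 0 (t = 4*0 = 0)
(y(N(6, 4)) + (42 - O)) + t = (1 + (42 - 1*23)) + 0 = (1 + (42 - 23)) + 0 = (1 + 19) + 0 = 20 + 0 = 20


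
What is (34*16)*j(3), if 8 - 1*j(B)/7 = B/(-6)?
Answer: 32368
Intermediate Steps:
j(B) = 56 + 7*B/6 (j(B) = 56 - 7*B/(-6) = 56 - 7*B*(-1)/6 = 56 - (-7)*B/6 = 56 + 7*B/6)
(34*16)*j(3) = (34*16)*(56 + (7/6)*3) = 544*(56 + 7/2) = 544*(119/2) = 32368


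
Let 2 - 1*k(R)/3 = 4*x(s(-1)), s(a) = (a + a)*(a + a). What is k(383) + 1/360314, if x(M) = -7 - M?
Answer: 49723333/360314 ≈ 138.00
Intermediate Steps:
s(a) = 4*a² (s(a) = (2*a)*(2*a) = 4*a²)
k(R) = 138 (k(R) = 6 - 12*(-7 - 4*(-1)²) = 6 - 12*(-7 - 4) = 6 - 12*(-11) = 6 - 3*(-44) = 6 + 132 = 138)
k(383) + 1/360314 = 138 + 1/360314 = 49723333/360314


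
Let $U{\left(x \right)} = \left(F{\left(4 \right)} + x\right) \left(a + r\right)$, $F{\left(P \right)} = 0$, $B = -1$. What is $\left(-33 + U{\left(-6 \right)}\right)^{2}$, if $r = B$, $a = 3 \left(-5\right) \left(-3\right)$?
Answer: $88209$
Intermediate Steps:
$a = 45$ ($a = \left(-15\right) \left(-3\right) = 45$)
$r = -1$
$U{\left(x \right)} = 44 x$ ($U{\left(x \right)} = \left(0 + x\right) \left(45 - 1\right) = x 44 = 44 x$)
$\left(-33 + U{\left(-6 \right)}\right)^{2} = \left(-33 + 44 \left(-6\right)\right)^{2} = \left(-33 - 264\right)^{2} = \left(-297\right)^{2} = 88209$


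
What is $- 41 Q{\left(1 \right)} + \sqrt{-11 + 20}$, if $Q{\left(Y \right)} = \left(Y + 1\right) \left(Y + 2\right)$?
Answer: $-243$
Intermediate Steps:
$Q{\left(Y \right)} = \left(1 + Y\right) \left(2 + Y\right)$
$- 41 Q{\left(1 \right)} + \sqrt{-11 + 20} = - 41 \left(2 + 1^{2} + 3 \cdot 1\right) + \sqrt{-11 + 20} = - 41 \left(2 + 1 + 3\right) + \sqrt{9} = \left(-41\right) 6 + 3 = -246 + 3 = -243$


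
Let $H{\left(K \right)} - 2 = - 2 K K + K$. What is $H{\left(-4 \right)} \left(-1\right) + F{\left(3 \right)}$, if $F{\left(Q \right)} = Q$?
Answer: $37$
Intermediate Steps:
$H{\left(K \right)} = 2 + K - 2 K^{2}$ ($H{\left(K \right)} = 2 + \left(- 2 K K + K\right) = 2 - \left(- K + 2 K^{2}\right) = 2 + K - 2 K^{2}$)
$H{\left(-4 \right)} \left(-1\right) + F{\left(3 \right)} = \left(2 - 4 - 2 \left(-4\right)^{2}\right) \left(-1\right) + 3 = \left(2 - 4 - 32\right) \left(-1\right) + 3 = \left(-34\right) \left(-1\right) + 3 = 34 + 3 = 37$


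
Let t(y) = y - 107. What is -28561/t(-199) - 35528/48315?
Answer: 456351049/4928130 ≈ 92.601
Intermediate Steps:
t(y) = -107 + y
-28561/t(-199) - 35528/48315 = -28561/(-107 - 199) - 35528/48315 = -28561/(-306) - 35528*1/48315 = -28561*(-1/306) - 35528/48315 = 28561/306 - 35528/48315 = 456351049/4928130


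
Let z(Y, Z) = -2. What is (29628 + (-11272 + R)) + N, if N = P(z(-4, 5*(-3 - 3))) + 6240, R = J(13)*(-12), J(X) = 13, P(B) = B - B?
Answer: 24440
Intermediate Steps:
P(B) = 0
R = -156 (R = 13*(-12) = -156)
N = 6240 (N = 0 + 6240 = 6240)
(29628 + (-11272 + R)) + N = (29628 + (-11272 - 156)) + 6240 = (29628 - 11428) + 6240 = 18200 + 6240 = 24440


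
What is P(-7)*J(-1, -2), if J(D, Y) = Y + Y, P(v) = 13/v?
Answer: 52/7 ≈ 7.4286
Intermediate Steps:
J(D, Y) = 2*Y
P(-7)*J(-1, -2) = (13/(-7))*(2*(-2)) = (13*(-1/7))*(-4) = -13/7*(-4) = 52/7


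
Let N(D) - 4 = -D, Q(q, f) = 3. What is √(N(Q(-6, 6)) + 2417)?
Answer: √2418 ≈ 49.173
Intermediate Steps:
N(D) = 4 - D
√(N(Q(-6, 6)) + 2417) = √((4 - 1*3) + 2417) = √((4 - 3) + 2417) = √(1 + 2417) = √2418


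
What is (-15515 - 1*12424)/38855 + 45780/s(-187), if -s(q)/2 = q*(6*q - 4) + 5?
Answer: -322496303/389599085 ≈ -0.82776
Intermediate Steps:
s(q) = -10 - 2*q*(-4 + 6*q) (s(q) = -2*(q*(6*q - 4) + 5) = -2*(q*(-4 + 6*q) + 5) = -2*(5 + q*(-4 + 6*q)) = -10 - 2*q*(-4 + 6*q))
(-15515 - 1*12424)/38855 + 45780/s(-187) = (-15515 - 1*12424)/38855 + 45780/(-10 - 12*(-187)**2 + 8*(-187)) = (-15515 - 12424)*(1/38855) + 45780/(-10 - 12*34969 - 1496) = -27939*1/38855 + 45780/(-10 - 419628 - 1496) = -27939/38855 + 45780/(-421134) = -27939/38855 + 45780*(-1/421134) = -27939/38855 - 1090/10027 = -322496303/389599085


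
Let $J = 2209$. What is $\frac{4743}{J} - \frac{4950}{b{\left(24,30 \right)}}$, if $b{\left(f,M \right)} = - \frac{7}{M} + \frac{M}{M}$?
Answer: $- \frac{327927411}{50807} \approx -6454.4$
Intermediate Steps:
$b{\left(f,M \right)} = 1 - \frac{7}{M}$ ($b{\left(f,M \right)} = - \frac{7}{M} + 1 = 1 - \frac{7}{M}$)
$\frac{4743}{J} - \frac{4950}{b{\left(24,30 \right)}} = \frac{4743}{2209} - \frac{4950}{\frac{1}{30} \left(-7 + 30\right)} = 4743 \cdot \frac{1}{2209} - \frac{4950}{\frac{1}{30} \cdot 23} = \frac{4743}{2209} - \frac{4950}{\frac{23}{30}} = \frac{4743}{2209} - \frac{148500}{23} = - \frac{327927411}{50807}$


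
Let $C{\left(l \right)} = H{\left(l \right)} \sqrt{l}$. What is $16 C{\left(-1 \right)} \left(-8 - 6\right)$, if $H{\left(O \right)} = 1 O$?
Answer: $224 i \approx 224.0 i$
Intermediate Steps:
$H{\left(O \right)} = O$
$C{\left(l \right)} = l^{\frac{3}{2}}$ ($C{\left(l \right)} = l \sqrt{l} = l^{\frac{3}{2}}$)
$16 C{\left(-1 \right)} \left(-8 - 6\right) = 16 \left(-1\right)^{\frac{3}{2}} \left(-8 - 6\right) = 16 \left(- i\right) \left(-8 - 6\right) = - 16 i \left(-14\right) = 224 i$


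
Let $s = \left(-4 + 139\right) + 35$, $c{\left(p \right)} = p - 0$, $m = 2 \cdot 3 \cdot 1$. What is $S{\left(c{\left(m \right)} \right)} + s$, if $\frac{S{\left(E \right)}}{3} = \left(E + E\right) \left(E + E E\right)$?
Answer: $1682$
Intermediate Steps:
$m = 6$ ($m = 6 \cdot 1 = 6$)
$c{\left(p \right)} = p$ ($c{\left(p \right)} = p + 0 = p$)
$S{\left(E \right)} = 6 E \left(E + E^{2}\right)$ ($S{\left(E \right)} = 3 \left(E + E\right) \left(E + E E\right) = 3 \cdot 2 E \left(E + E^{2}\right) = 6 E \left(E + E^{2}\right)$)
$s = 170$ ($s = 135 + 35 = 170$)
$S{\left(c{\left(m \right)} \right)} + s = 6 \cdot 6^{2} \left(1 + 6\right) + 170 = 6 \cdot 36 \cdot 7 + 170 = 1512 + 170 = 1682$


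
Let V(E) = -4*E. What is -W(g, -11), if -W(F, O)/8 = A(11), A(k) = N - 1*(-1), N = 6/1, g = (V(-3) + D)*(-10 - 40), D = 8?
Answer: 56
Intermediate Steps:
g = -1000 (g = (-4*(-3) + 8)*(-10 - 40) = (12 + 8)*(-50) = 20*(-50) = -1000)
N = 6 (N = 6*1 = 6)
A(k) = 7 (A(k) = 6 - 1*(-1) = 6 + 1 = 7)
W(F, O) = -56 (W(F, O) = -8*7 = -56)
-W(g, -11) = -1*(-56) = 56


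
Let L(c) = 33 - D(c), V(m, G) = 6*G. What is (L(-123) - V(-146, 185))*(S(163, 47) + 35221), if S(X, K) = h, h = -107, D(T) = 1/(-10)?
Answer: -189071333/5 ≈ -3.7814e+7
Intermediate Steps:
D(T) = -1/10
S(X, K) = -107
L(c) = 331/10 (L(c) = 33 - 1*(-1/10) = 33 + 1/10 = 331/10)
(L(-123) - V(-146, 185))*(S(163, 47) + 35221) = (331/10 - 6*185)*(-107 + 35221) = (331/10 - 1*1110)*35114 = (331/10 - 1110)*35114 = -10769/10*35114 = -189071333/5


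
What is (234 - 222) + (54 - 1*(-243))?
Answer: 309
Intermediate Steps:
(234 - 222) + (54 - 1*(-243)) = 12 + (54 + 243) = 12 + 297 = 309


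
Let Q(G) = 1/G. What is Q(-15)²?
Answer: 1/225 ≈ 0.0044444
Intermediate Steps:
Q(-15)² = (1/(-15))² = (-1/15)² = 1/225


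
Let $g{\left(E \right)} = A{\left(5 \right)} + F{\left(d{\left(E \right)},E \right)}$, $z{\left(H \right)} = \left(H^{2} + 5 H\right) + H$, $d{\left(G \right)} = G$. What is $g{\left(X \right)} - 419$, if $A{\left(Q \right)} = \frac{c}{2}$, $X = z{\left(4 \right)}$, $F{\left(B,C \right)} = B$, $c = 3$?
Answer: $- \frac{755}{2} \approx -377.5$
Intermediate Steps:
$z{\left(H \right)} = H^{2} + 6 H$
$X = 40$ ($X = 4 \left(6 + 4\right) = 4 \cdot 10 = 40$)
$A{\left(Q \right)} = \frac{3}{2}$
$g{\left(E \right)} = \frac{3}{2} + E$
$g{\left(X \right)} - 419 = \left(\frac{3}{2} + 40\right) - 419 = \frac{83}{2} - 419 = - \frac{755}{2}$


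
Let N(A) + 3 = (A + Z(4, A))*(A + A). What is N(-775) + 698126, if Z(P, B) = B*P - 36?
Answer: 6760173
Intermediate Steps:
Z(P, B) = -36 + B*P
N(A) = -3 + 2*A*(-36 + 5*A) (N(A) = -3 + (A + (-36 + A*4))*(A + A) = -3 + (A + (-36 + 4*A))*(2*A) = -3 + (-36 + 5*A)*(2*A) = -3 + 2*A*(-36 + 5*A))
N(-775) + 698126 = (-3 - 72*(-775) + 10*(-775)²) + 698126 = (-3 + 55800 + 10*600625) + 698126 = (-3 + 55800 + 6006250) + 698126 = 6062047 + 698126 = 6760173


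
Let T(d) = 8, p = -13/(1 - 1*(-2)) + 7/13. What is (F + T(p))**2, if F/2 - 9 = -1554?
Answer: 9498724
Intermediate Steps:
F = -3090 (F = 18 + 2*(-1554) = 18 - 3108 = -3090)
p = -148/39 (p = -13/(1 + 2) + 7*(1/13) = -13/3 + 7/13 = -148/39 ≈ -3.7949)
(F + T(p))**2 = (-3090 + 8)**2 = (-3082)**2 = 9498724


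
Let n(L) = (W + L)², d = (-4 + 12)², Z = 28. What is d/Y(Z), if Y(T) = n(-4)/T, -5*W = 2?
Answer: 11200/121 ≈ 92.562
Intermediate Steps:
W = -⅖ (W = -⅕*2 = -⅖ ≈ -0.40000)
d = 64 (d = 8² = 64)
n(L) = (-⅖ + L)²
Y(T) = 484/(25*T) (Y(T) = ((-2 + 5*(-4))²/25)/T = ((-2 - 20)²/25)/T = ((1/25)*(-22)²)/T = ((1/25)*484)/T = 484/(25*T))
d/Y(Z) = 64/(((484/25)/28)) = 64/(((484/25)*(1/28))) = 64/(121/175) = 64*(175/121) = 11200/121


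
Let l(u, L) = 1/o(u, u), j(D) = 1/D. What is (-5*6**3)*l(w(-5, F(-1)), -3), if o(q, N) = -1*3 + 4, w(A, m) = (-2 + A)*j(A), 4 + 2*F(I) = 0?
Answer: -1080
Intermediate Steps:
F(I) = -2 (F(I) = -2 + (1/2)*0 = -2 + 0 = -2)
w(A, m) = (-2 + A)/A
o(q, N) = 1 (o(q, N) = -3 + 4 = 1)
l(u, L) = 1 (l(u, L) = 1/1 = 1)
(-5*6**3)*l(w(-5, F(-1)), -3) = -5*6**3*1 = -5*216*1 = -1080*1 = -1080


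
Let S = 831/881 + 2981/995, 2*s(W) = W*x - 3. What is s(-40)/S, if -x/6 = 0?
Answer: -2629785/6906212 ≈ -0.38079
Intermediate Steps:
x = 0 (x = -6*0 = 0)
s(W) = -3/2 (s(W) = (W*0 - 3)/2 = (0 - 3)/2 = (½)*(-3) = -3/2)
S = 3453106/876595 (S = 831*(1/881) + 2981*(1/995) = 831/881 + 2981/995 = 3453106/876595 ≈ 3.9392)
s(-40)/S = -3/(2*3453106/876595) = -3/2*876595/3453106 = -2629785/6906212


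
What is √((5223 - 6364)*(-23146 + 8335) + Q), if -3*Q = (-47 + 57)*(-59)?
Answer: √152095929/3 ≈ 4110.9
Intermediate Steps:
Q = 590/3 (Q = -(-47 + 57)*(-59)/3 = -10*(-59)/3 = -⅓*(-590) = 590/3 ≈ 196.67)
√((5223 - 6364)*(-23146 + 8335) + Q) = √((5223 - 6364)*(-23146 + 8335) + 590/3) = √(-1141*(-14811) + 590/3) = √(16899351 + 590/3) = √(50698643/3) = √152095929/3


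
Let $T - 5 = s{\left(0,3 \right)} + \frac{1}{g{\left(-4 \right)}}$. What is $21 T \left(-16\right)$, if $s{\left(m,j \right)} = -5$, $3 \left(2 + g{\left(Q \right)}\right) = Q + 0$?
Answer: $\frac{504}{5} \approx 100.8$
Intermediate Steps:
$g{\left(Q \right)} = -2 + \frac{Q}{3}$ ($g{\left(Q \right)} = -2 + \frac{Q + 0}{3} = -2 + \frac{Q}{3}$)
$T = - \frac{3}{10}$ ($T = 5 - \left(5 - \frac{1}{-2 + \frac{1}{3} \left(-4\right)}\right) = 5 - \left(5 - \frac{1}{-2 - \frac{4}{3}}\right) = 5 - \left(5 - \frac{1}{- \frac{10}{3}}\right) = 5 - \frac{53}{10} = - \frac{3}{10} \approx -0.3$)
$21 T \left(-16\right) = 21 \left(- \frac{3}{10}\right) \left(-16\right) = \left(- \frac{63}{10}\right) \left(-16\right) = \frac{504}{5}$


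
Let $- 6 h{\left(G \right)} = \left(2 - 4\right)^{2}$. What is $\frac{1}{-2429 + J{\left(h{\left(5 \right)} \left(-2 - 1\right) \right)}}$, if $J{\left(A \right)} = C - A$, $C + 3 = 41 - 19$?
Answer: $- \frac{1}{2412} \approx -0.00041459$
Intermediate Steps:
$h{\left(G \right)} = - \frac{2}{3}$ ($h{\left(G \right)} = - \frac{\left(2 - 4\right)^{2}}{6} = - \frac{\left(-2\right)^{2}}{6} = \left(- \frac{1}{6}\right) 4 = - \frac{2}{3}$)
$C = 19$ ($C = -3 + \left(41 - 19\right) = -3 + 22 = 19$)
$J{\left(A \right)} = 19 - A$
$\frac{1}{-2429 + J{\left(h{\left(5 \right)} \left(-2 - 1\right) \right)}} = \frac{1}{-2429 + \left(19 - - \frac{2 \left(-2 - 1\right)}{3}\right)} = \frac{1}{-2429 + \left(19 - \left(- \frac{2}{3}\right) \left(-3\right)\right)} = \frac{1}{-2429 + \left(19 - 2\right)} = \frac{1}{-2429 + 17} = \frac{1}{-2412} = - \frac{1}{2412}$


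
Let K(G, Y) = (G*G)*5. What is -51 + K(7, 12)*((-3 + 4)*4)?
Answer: 929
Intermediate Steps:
K(G, Y) = 5*G**2 (K(G, Y) = G**2*5 = 5*G**2)
-51 + K(7, 12)*((-3 + 4)*4) = -51 + (5*7**2)*((-3 + 4)*4) = -51 + (5*49)*(1*4) = -51 + 245*4 = -51 + 980 = 929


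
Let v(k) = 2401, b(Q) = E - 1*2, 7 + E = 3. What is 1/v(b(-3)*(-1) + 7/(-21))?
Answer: 1/2401 ≈ 0.00041649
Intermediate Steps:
E = -4 (E = -7 + 3 = -4)
b(Q) = -6 (b(Q) = -4 - 1*2 = -4 - 2 = -6)
1/v(b(-3)*(-1) + 7/(-21)) = 1/2401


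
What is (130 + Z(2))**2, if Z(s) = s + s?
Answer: 17956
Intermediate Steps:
Z(s) = 2*s
(130 + Z(2))**2 = (130 + 2*2)**2 = (130 + 4)**2 = 134**2 = 17956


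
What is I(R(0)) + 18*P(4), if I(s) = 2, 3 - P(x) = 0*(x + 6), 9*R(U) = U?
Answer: 56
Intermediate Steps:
R(U) = U/9
P(x) = 3 (P(x) = 3 - 0*(x + 6) = 3 - 0*(6 + x) = 3 - 1*0 = 3 + 0 = 3)
I(R(0)) + 18*P(4) = 2 + 18*3 = 2 + 54 = 56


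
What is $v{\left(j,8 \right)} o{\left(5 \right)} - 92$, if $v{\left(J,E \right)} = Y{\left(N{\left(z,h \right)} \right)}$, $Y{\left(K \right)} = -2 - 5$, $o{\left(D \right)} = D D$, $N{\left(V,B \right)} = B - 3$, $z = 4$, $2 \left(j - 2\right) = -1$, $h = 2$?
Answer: $-267$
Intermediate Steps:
$j = \frac{3}{2}$ ($j = 2 + \frac{1}{2} \left(-1\right) = 2 - \frac{1}{2} = \frac{3}{2} \approx 1.5$)
$N{\left(V,B \right)} = -3 + B$
$o{\left(D \right)} = D^{2}$
$Y{\left(K \right)} = -7$
$v{\left(J,E \right)} = -7$
$v{\left(j,8 \right)} o{\left(5 \right)} - 92 = - 7 \cdot 5^{2} - 92 = \left(-7\right) 25 - 92 = -175 - 92 = -267$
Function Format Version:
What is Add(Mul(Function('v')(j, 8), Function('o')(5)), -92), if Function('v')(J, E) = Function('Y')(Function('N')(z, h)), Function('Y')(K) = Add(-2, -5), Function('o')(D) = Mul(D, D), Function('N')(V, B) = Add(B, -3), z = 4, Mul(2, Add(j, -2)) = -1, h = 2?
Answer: -267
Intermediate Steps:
j = Rational(3, 2) (j = Add(2, Mul(Rational(1, 2), -1)) = Add(2, Rational(-1, 2)) = Rational(3, 2) ≈ 1.5000)
Function('N')(V, B) = Add(-3, B)
Function('o')(D) = Pow(D, 2)
Function('Y')(K) = -7
Function('v')(J, E) = -7
Add(Mul(Function('v')(j, 8), Function('o')(5)), -92) = Add(Mul(-7, Pow(5, 2)), -92) = Add(Mul(-7, 25), -92) = Add(-175, -92) = -267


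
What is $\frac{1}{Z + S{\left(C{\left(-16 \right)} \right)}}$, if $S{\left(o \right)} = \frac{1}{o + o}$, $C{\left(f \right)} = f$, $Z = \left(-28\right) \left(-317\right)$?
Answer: $\frac{32}{284031} \approx 0.00011266$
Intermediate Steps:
$Z = 8876$
$S{\left(o \right)} = \frac{1}{2 o}$
$\frac{1}{Z + S{\left(C{\left(-16 \right)} \right)}} = \frac{1}{8876 + \frac{1}{2 \left(-16\right)}} = \frac{1}{8876 + \frac{1}{2} \left(- \frac{1}{16}\right)} = \frac{1}{8876 - \frac{1}{32}} = \frac{1}{\frac{284031}{32}} = \frac{32}{284031}$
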